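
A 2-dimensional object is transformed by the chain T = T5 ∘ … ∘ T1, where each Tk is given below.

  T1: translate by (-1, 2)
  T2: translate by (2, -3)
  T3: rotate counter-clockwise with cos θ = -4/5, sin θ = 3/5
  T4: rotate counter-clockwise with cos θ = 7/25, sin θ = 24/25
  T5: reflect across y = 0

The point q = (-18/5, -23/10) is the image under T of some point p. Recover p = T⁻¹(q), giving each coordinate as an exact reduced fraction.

T1 = [1 0 -1; 0 1 2; 0 0 1]
T2·T1 = [1 0 1; 0 1 -1; 0 0 1]
T3·…·T1 = [-4/5 -3/5 -1/5; 3/5 -4/5 7/5; 0 0 1]
T4·…·T1 = [-4/5 3/5 -7/5; -3/5 -4/5 1/5; 0 0 1]
T5·…·T1 = [-4/5 3/5 -7/5; 3/5 4/5 -1/5; 0 0 1]
det M = -1; M⁻¹ = [-4/5 3/5 -1; 3/5 4/5 1; 0 0 1]
M⁻¹ · (-18/5, -23/10)ᵀ = (1/2, -3)ᵀ

p = (1/2, -3)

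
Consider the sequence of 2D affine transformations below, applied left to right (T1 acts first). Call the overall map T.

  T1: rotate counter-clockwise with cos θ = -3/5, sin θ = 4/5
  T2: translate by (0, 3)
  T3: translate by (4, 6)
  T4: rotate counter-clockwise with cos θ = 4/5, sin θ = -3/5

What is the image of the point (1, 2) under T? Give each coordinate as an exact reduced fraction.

T1 rotate counter-clockwise with cos θ = -3/5, sin θ = 4/5: (1, 2) → (-11/5, -2/5)
T2 translate by (0, 3): (-11/5, -2/5) → (-11/5, 13/5)
T3 translate by (4, 6): (-11/5, 13/5) → (9/5, 43/5)
T4 rotate counter-clockwise with cos θ = 4/5, sin θ = -3/5: (9/5, 43/5) → (33/5, 29/5)

T(p) = (33/5, 29/5)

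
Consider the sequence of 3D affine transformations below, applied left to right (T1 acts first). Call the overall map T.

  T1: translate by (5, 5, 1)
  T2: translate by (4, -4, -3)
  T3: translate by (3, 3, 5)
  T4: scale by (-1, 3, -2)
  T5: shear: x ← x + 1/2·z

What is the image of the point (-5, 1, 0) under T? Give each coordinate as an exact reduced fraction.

T(p) = (-10, 15, -6)

T1 translate by (5, 5, 1): (-5, 1, 0) → (0, 6, 1)
T2 translate by (4, -4, -3): (0, 6, 1) → (4, 2, -2)
T3 translate by (3, 3, 5): (4, 2, -2) → (7, 5, 3)
T4 scale by (-1, 3, -2): (7, 5, 3) → (-7, 15, -6)
T5 shear: x ← x + 1/2·z: (-7, 15, -6) → (-10, 15, -6)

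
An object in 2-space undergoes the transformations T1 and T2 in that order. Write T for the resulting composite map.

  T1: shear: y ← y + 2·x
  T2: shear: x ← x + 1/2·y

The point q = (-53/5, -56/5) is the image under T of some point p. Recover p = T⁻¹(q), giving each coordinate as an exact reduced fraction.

p = (-5, -6/5)

T1 = [1 0 0; 2 1 0; 0 0 1]
T2·T1 = [2 1/2 0; 2 1 0; 0 0 1]
det M = 1; M⁻¹ = [1 -1/2 0; -2 2 0; 0 0 1]
M⁻¹ · (-53/5, -56/5)ᵀ = (-5, -6/5)ᵀ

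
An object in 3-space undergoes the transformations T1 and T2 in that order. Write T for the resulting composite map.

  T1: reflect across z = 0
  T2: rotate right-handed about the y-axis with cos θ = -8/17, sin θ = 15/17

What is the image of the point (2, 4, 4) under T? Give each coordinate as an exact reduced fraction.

T1 reflect across z = 0: (2, 4, 4) → (2, 4, -4)
T2 rotate right-handed about the y-axis with cos θ = -8/17, sin θ = 15/17: (2, 4, -4) → (-76/17, 4, 2/17)

T(p) = (-76/17, 4, 2/17)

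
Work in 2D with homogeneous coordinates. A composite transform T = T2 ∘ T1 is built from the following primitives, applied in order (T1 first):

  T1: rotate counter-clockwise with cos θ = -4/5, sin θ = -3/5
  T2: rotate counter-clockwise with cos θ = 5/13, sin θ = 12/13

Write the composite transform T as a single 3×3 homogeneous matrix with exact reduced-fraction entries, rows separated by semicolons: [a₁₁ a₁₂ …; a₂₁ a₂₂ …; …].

T = [16/65 63/65 0; -63/65 16/65 0; 0 0 1]

T1 = [-4/5 3/5 0; -3/5 -4/5 0; 0 0 1]
T2·T1 = [16/65 63/65 0; -63/65 16/65 0; 0 0 1]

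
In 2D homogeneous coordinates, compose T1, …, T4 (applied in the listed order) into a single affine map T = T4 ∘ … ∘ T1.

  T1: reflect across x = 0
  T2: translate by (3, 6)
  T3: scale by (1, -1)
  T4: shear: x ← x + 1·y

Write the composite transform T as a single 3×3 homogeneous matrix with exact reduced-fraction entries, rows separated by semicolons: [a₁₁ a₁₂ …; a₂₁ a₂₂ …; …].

T1 = [-1 0 0; 0 1 0; 0 0 1]
T2·T1 = [-1 0 3; 0 1 6; 0 0 1]
T3·…·T1 = [-1 0 3; 0 -1 -6; 0 0 1]
T4·…·T1 = [-1 -1 -3; 0 -1 -6; 0 0 1]

T = [-1 -1 -3; 0 -1 -6; 0 0 1]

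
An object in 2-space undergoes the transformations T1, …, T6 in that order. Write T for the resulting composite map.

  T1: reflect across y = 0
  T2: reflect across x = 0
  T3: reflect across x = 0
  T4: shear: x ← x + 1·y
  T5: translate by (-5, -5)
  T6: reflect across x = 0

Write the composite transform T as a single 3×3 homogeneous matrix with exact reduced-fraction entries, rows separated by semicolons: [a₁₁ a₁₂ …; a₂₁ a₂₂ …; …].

T = [-1 1 5; 0 -1 -5; 0 0 1]

T1 = [1 0 0; 0 -1 0; 0 0 1]
T2·T1 = [-1 0 0; 0 -1 0; 0 0 1]
T3·…·T1 = [1 0 0; 0 -1 0; 0 0 1]
T4·…·T1 = [1 -1 0; 0 -1 0; 0 0 1]
T5·…·T1 = [1 -1 -5; 0 -1 -5; 0 0 1]
T6·…·T1 = [-1 1 5; 0 -1 -5; 0 0 1]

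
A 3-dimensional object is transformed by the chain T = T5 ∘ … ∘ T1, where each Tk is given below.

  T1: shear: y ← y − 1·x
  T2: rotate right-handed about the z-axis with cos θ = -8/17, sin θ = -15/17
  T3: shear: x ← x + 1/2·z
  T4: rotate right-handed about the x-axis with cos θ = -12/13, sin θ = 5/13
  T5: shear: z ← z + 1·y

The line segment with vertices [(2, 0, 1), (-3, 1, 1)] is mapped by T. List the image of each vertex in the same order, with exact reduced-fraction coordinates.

T1 shear: y ← y − 1·x: (2, 0, 1) → (2, -2, 1); (-3, 1, 1) → (-3, 4, 1)
T2 rotate right-handed about the z-axis with cos θ = -8/17, sin θ = -15/17: (2, -2, 1) → (-46/17, -14/17, 1); (-3, 4, 1) → (84/17, 13/17, 1)
T3 shear: x ← x + 1/2·z: (-46/17, -14/17, 1) → (-75/34, -14/17, 1); (84/17, 13/17, 1) → (185/34, 13/17, 1)
T4 rotate right-handed about the x-axis with cos θ = -12/13, sin θ = 5/13: (-75/34, -14/17, 1) → (-75/34, 83/221, -274/221); (185/34, 13/17, 1) → (185/34, -241/221, -139/221)
T5 shear: z ← z + 1·y: (-75/34, 83/221, -274/221) → (-75/34, 83/221, -191/221); (185/34, -241/221, -139/221) → (185/34, -241/221, -380/221)

image vertices: (-75/34, 83/221, -191/221), (185/34, -241/221, -380/221)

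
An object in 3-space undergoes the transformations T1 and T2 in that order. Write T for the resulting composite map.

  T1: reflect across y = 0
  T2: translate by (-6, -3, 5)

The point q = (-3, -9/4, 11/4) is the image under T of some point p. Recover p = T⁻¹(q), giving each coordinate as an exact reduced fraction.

p = (3, -3/4, -9/4)

T1 = [1 0 0 0; 0 -1 0 0; 0 0 1 0; 0 0 0 1]
T2·T1 = [1 0 0 -6; 0 -1 0 -3; 0 0 1 5; 0 0 0 1]
det M = -1; M⁻¹ = [1 0 0 6; 0 -1 0 -3; 0 0 1 -5; 0 0 0 1]
M⁻¹ · (-3, -9/4, 11/4)ᵀ = (3, -3/4, -9/4)ᵀ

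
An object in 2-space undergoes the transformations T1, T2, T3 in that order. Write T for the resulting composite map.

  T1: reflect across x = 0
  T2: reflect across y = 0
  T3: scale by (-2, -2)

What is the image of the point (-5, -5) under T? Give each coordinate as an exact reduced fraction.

T(p) = (-10, -10)

T1 reflect across x = 0: (-5, -5) → (5, -5)
T2 reflect across y = 0: (5, -5) → (5, 5)
T3 scale by (-2, -2): (5, 5) → (-10, -10)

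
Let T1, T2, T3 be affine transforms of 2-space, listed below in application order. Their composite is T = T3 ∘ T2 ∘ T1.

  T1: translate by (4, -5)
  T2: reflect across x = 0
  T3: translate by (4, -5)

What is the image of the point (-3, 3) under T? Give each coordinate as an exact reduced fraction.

T(p) = (3, -7)

T1 translate by (4, -5): (-3, 3) → (1, -2)
T2 reflect across x = 0: (1, -2) → (-1, -2)
T3 translate by (4, -5): (-1, -2) → (3, -7)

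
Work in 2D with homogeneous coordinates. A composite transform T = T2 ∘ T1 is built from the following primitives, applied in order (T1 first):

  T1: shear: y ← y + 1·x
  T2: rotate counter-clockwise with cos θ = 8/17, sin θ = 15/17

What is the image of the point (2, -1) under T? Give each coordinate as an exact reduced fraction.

T1 shear: y ← y + 1·x: (2, -1) → (2, 1)
T2 rotate counter-clockwise with cos θ = 8/17, sin θ = 15/17: (2, 1) → (1/17, 38/17)

T(p) = (1/17, 38/17)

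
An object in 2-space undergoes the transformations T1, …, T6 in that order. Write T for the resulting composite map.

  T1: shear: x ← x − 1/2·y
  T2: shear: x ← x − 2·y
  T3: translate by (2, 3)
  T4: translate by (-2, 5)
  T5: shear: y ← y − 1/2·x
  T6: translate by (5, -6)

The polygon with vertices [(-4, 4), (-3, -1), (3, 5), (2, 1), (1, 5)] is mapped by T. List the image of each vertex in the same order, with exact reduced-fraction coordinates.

T1 shear: x ← x − 1/2·y: (-4, 4) → (-6, 4); (-3, -1) → (-5/2, -1); (3, 5) → (1/2, 5); (2, 1) → (3/2, 1); (1, 5) → (-3/2, 5)
T2 shear: x ← x − 2·y: (-6, 4) → (-14, 4); (-5/2, -1) → (-1/2, -1); (1/2, 5) → (-19/2, 5); (3/2, 1) → (-1/2, 1); (-3/2, 5) → (-23/2, 5)
T3 translate by (2, 3): (-14, 4) → (-12, 7); (-1/2, -1) → (3/2, 2); (-19/2, 5) → (-15/2, 8); (-1/2, 1) → (3/2, 4); (-23/2, 5) → (-19/2, 8)
T4 translate by (-2, 5): (-12, 7) → (-14, 12); (3/2, 2) → (-1/2, 7); (-15/2, 8) → (-19/2, 13); (3/2, 4) → (-1/2, 9); (-19/2, 8) → (-23/2, 13)
T5 shear: y ← y − 1/2·x: (-14, 12) → (-14, 19); (-1/2, 7) → (-1/2, 29/4); (-19/2, 13) → (-19/2, 71/4); (-1/2, 9) → (-1/2, 37/4); (-23/2, 13) → (-23/2, 75/4)
T6 translate by (5, -6): (-14, 19) → (-9, 13); (-1/2, 29/4) → (9/2, 5/4); (-19/2, 71/4) → (-9/2, 47/4); (-1/2, 37/4) → (9/2, 13/4); (-23/2, 75/4) → (-13/2, 51/4)

image vertices: (-9, 13), (9/2, 5/4), (-9/2, 47/4), (9/2, 13/4), (-13/2, 51/4)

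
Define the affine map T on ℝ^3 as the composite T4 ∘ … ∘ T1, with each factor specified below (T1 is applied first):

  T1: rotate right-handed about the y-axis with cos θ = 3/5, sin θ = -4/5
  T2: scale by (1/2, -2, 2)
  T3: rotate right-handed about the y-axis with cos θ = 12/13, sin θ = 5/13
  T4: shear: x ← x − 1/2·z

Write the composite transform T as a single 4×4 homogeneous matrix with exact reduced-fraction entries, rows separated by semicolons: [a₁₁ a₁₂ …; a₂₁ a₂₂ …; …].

T1 = [3/5 0 -4/5 0; 0 1 0 0; 4/5 0 3/5 0; 0 0 0 1]
T2·T1 = [3/10 0 -2/5 0; 0 -2 0 0; 8/5 0 6/5 0; 0 0 0 1]
T3·…·T1 = [58/65 0 6/65 0; 0 -2 0 0; 177/130 0 82/65 0; 0 0 0 1]
T4·…·T1 = [11/52 0 -7/13 0; 0 -2 0 0; 177/130 0 82/65 0; 0 0 0 1]

T = [11/52 0 -7/13 0; 0 -2 0 0; 177/130 0 82/65 0; 0 0 0 1]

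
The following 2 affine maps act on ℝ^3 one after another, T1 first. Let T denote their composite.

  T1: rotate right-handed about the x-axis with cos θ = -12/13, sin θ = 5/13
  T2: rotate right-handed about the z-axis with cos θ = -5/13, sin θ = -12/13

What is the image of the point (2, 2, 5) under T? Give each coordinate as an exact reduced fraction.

T(p) = (-718/169, -67/169, -50/13)

T1 rotate right-handed about the x-axis with cos θ = -12/13, sin θ = 5/13: (2, 2, 5) → (2, -49/13, -50/13)
T2 rotate right-handed about the z-axis with cos θ = -5/13, sin θ = -12/13: (2, -49/13, -50/13) → (-718/169, -67/169, -50/13)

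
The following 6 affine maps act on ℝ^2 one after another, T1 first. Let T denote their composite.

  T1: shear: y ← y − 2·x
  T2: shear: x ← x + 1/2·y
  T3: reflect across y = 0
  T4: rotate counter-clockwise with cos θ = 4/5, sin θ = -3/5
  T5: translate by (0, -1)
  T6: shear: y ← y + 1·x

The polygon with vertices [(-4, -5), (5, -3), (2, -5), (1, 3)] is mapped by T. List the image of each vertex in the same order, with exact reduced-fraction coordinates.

T1 shear: y ← y − 2·x: (-4, -5) → (-4, 3); (5, -3) → (5, -13); (2, -5) → (2, -9); (1, 3) → (1, 1)
T2 shear: x ← x + 1/2·y: (-4, 3) → (-5/2, 3); (5, -13) → (-3/2, -13); (2, -9) → (-5/2, -9); (1, 1) → (3/2, 1)
T3 reflect across y = 0: (-5/2, 3) → (-5/2, -3); (-3/2, -13) → (-3/2, 13); (-5/2, -9) → (-5/2, 9); (3/2, 1) → (3/2, -1)
T4 rotate counter-clockwise with cos θ = 4/5, sin θ = -3/5: (-5/2, -3) → (-19/5, -9/10); (-3/2, 13) → (33/5, 113/10); (-5/2, 9) → (17/5, 87/10); (3/2, -1) → (3/5, -17/10)
T5 translate by (0, -1): (-19/5, -9/10) → (-19/5, -19/10); (33/5, 113/10) → (33/5, 103/10); (17/5, 87/10) → (17/5, 77/10); (3/5, -17/10) → (3/5, -27/10)
T6 shear: y ← y + 1·x: (-19/5, -19/10) → (-19/5, -57/10); (33/5, 103/10) → (33/5, 169/10); (17/5, 77/10) → (17/5, 111/10); (3/5, -27/10) → (3/5, -21/10)

image vertices: (-19/5, -57/10), (33/5, 169/10), (17/5, 111/10), (3/5, -21/10)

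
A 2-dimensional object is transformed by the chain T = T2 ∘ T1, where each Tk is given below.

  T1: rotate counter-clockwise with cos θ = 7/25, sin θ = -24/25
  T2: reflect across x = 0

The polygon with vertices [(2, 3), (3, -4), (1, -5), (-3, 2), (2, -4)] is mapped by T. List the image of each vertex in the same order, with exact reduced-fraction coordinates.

image vertices: (-86/25, -27/25), (3, -4), (113/25, -59/25), (-27/25, 86/25), (82/25, -76/25)

T1 rotate counter-clockwise with cos θ = 7/25, sin θ = -24/25: (2, 3) → (86/25, -27/25); (3, -4) → (-3, -4); (1, -5) → (-113/25, -59/25); (-3, 2) → (27/25, 86/25); (2, -4) → (-82/25, -76/25)
T2 reflect across x = 0: (86/25, -27/25) → (-86/25, -27/25); (-3, -4) → (3, -4); (-113/25, -59/25) → (113/25, -59/25); (27/25, 86/25) → (-27/25, 86/25); (-82/25, -76/25) → (82/25, -76/25)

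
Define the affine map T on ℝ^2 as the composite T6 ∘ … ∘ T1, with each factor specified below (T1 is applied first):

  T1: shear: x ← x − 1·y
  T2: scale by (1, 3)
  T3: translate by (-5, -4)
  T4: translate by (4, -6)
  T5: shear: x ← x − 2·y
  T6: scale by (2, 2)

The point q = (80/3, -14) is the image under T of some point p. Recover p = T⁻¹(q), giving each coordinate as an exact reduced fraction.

p = (4/3, 1)

T1 = [1 -1 0; 0 1 0; 0 0 1]
T2·T1 = [1 -1 0; 0 3 0; 0 0 1]
T3·…·T1 = [1 -1 -5; 0 3 -4; 0 0 1]
T4·…·T1 = [1 -1 -1; 0 3 -10; 0 0 1]
T5·…·T1 = [1 -7 19; 0 3 -10; 0 0 1]
T6·…·T1 = [2 -14 38; 0 6 -20; 0 0 1]
det M = 12; M⁻¹ = [1/2 7/6 13/3; 0 1/6 10/3; 0 0 1]
M⁻¹ · (80/3, -14)ᵀ = (4/3, 1)ᵀ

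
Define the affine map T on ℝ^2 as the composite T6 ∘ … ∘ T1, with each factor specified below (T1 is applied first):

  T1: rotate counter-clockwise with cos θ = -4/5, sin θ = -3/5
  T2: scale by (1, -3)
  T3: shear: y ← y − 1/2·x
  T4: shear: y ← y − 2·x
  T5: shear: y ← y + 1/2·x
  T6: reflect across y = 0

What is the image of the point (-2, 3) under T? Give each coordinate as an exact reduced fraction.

T(p) = (17/5, 16/5)

T1 rotate counter-clockwise with cos θ = -4/5, sin θ = -3/5: (-2, 3) → (17/5, -6/5)
T2 scale by (1, -3): (17/5, -6/5) → (17/5, 18/5)
T3 shear: y ← y − 1/2·x: (17/5, 18/5) → (17/5, 19/10)
T4 shear: y ← y − 2·x: (17/5, 19/10) → (17/5, -49/10)
T5 shear: y ← y + 1/2·x: (17/5, -49/10) → (17/5, -16/5)
T6 reflect across y = 0: (17/5, -16/5) → (17/5, 16/5)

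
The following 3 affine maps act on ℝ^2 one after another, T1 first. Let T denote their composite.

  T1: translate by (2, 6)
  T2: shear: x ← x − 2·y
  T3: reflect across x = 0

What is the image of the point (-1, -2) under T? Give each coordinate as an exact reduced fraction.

T1 translate by (2, 6): (-1, -2) → (1, 4)
T2 shear: x ← x − 2·y: (1, 4) → (-7, 4)
T3 reflect across x = 0: (-7, 4) → (7, 4)

T(p) = (7, 4)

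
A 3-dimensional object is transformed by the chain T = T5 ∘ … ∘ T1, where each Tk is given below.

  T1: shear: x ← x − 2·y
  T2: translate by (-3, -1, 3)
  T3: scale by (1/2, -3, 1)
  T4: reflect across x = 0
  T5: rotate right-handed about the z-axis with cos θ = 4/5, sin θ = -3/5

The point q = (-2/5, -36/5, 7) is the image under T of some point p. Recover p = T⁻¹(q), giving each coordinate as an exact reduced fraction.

T1 = [1 -2 0 0; 0 1 0 0; 0 0 1 0; 0 0 0 1]
T2·T1 = [1 -2 0 -3; 0 1 0 -1; 0 0 1 3; 0 0 0 1]
T3·…·T1 = [1/2 -1 0 -3/2; 0 -3 0 3; 0 0 1 3; 0 0 0 1]
T4·…·T1 = [-1/2 1 0 3/2; 0 -3 0 3; 0 0 1 3; 0 0 0 1]
T5·…·T1 = [-2/5 -1 0 3; 3/10 -3 0 3/2; 0 0 1 3; 0 0 0 1]
det M = 3/2; M⁻¹ = [-2 2/3 0 5; -1/5 -4/15 0 1; 0 0 1 -3; 0 0 0 1]
M⁻¹ · (-2/5, -36/5, 7)ᵀ = (1, 3, 4)ᵀ

p = (1, 3, 4)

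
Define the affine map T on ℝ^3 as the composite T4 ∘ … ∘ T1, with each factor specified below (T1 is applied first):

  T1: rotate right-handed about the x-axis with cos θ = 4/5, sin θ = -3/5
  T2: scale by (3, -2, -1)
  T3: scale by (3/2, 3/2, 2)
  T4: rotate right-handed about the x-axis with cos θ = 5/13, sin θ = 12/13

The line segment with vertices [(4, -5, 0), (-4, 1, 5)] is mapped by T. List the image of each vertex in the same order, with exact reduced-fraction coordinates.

T1 rotate right-handed about the x-axis with cos θ = 4/5, sin θ = -3/5: (4, -5, 0) → (4, -4, 3); (-4, 1, 5) → (-4, 19/5, 17/5)
T2 scale by (3, -2, -1): (4, -4, 3) → (12, 8, -3); (-4, 19/5, 17/5) → (-12, -38/5, -17/5)
T3 scale by (3/2, 3/2, 2): (12, 8, -3) → (18, 12, -6); (-12, -38/5, -17/5) → (-18, -57/5, -34/5)
T4 rotate right-handed about the x-axis with cos θ = 5/13, sin θ = 12/13: (18, 12, -6) → (18, 132/13, 114/13); (-18, -57/5, -34/5) → (-18, 123/65, -854/65)

image vertices: (18, 132/13, 114/13), (-18, 123/65, -854/65)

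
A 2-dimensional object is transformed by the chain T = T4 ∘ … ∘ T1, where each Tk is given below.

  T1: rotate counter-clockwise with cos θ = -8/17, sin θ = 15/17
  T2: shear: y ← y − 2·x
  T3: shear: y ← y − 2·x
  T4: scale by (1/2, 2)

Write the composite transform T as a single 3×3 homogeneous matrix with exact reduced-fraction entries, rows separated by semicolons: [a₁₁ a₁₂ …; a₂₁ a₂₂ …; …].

T1 = [-8/17 -15/17 0; 15/17 -8/17 0; 0 0 1]
T2·T1 = [-8/17 -15/17 0; 31/17 22/17 0; 0 0 1]
T3·…·T1 = [-8/17 -15/17 0; 47/17 52/17 0; 0 0 1]
T4·…·T1 = [-4/17 -15/34 0; 94/17 104/17 0; 0 0 1]

T = [-4/17 -15/34 0; 94/17 104/17 0; 0 0 1]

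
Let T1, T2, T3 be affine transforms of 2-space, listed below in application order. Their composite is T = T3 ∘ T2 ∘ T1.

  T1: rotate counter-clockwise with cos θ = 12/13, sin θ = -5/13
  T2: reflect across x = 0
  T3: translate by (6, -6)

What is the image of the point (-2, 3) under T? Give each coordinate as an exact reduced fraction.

T1 rotate counter-clockwise with cos θ = 12/13, sin θ = -5/13: (-2, 3) → (-9/13, 46/13)
T2 reflect across x = 0: (-9/13, 46/13) → (9/13, 46/13)
T3 translate by (6, -6): (9/13, 46/13) → (87/13, -32/13)

T(p) = (87/13, -32/13)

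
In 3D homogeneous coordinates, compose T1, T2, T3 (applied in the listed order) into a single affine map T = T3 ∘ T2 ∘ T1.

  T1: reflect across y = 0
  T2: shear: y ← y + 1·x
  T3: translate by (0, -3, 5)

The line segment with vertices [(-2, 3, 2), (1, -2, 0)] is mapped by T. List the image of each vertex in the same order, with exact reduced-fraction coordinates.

T1 reflect across y = 0: (-2, 3, 2) → (-2, -3, 2); (1, -2, 0) → (1, 2, 0)
T2 shear: y ← y + 1·x: (-2, -3, 2) → (-2, -5, 2); (1, 2, 0) → (1, 3, 0)
T3 translate by (0, -3, 5): (-2, -5, 2) → (-2, -8, 7); (1, 3, 0) → (1, 0, 5)

image vertices: (-2, -8, 7), (1, 0, 5)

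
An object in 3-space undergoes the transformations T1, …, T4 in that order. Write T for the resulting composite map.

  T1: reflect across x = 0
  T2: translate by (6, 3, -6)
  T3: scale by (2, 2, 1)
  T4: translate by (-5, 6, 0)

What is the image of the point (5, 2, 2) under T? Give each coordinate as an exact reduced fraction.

T(p) = (-3, 16, -4)

T1 reflect across x = 0: (5, 2, 2) → (-5, 2, 2)
T2 translate by (6, 3, -6): (-5, 2, 2) → (1, 5, -4)
T3 scale by (2, 2, 1): (1, 5, -4) → (2, 10, -4)
T4 translate by (-5, 6, 0): (2, 10, -4) → (-3, 16, -4)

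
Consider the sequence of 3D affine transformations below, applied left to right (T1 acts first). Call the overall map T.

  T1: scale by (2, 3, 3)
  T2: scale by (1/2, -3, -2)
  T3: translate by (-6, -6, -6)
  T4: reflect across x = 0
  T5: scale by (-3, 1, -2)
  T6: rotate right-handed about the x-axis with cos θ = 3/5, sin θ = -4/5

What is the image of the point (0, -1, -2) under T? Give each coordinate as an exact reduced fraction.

T1 scale by (2, 3, 3): (0, -1, -2) → (0, -3, -6)
T2 scale by (1/2, -3, -2): (0, -3, -6) → (0, 9, 12)
T3 translate by (-6, -6, -6): (0, 9, 12) → (-6, 3, 6)
T4 reflect across x = 0: (-6, 3, 6) → (6, 3, 6)
T5 scale by (-3, 1, -2): (6, 3, 6) → (-18, 3, -12)
T6 rotate right-handed about the x-axis with cos θ = 3/5, sin θ = -4/5: (-18, 3, -12) → (-18, -39/5, -48/5)

T(p) = (-18, -39/5, -48/5)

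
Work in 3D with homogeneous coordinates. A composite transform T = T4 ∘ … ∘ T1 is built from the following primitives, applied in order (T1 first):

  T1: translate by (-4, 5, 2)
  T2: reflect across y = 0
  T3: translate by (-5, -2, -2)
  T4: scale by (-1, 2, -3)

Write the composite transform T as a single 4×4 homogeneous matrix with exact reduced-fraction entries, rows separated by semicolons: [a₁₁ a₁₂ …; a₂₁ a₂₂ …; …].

T = [-1 0 0 9; 0 -2 0 -14; 0 0 -3 0; 0 0 0 1]

T1 = [1 0 0 -4; 0 1 0 5; 0 0 1 2; 0 0 0 1]
T2·T1 = [1 0 0 -4; 0 -1 0 -5; 0 0 1 2; 0 0 0 1]
T3·…·T1 = [1 0 0 -9; 0 -1 0 -7; 0 0 1 0; 0 0 0 1]
T4·…·T1 = [-1 0 0 9; 0 -2 0 -14; 0 0 -3 0; 0 0 0 1]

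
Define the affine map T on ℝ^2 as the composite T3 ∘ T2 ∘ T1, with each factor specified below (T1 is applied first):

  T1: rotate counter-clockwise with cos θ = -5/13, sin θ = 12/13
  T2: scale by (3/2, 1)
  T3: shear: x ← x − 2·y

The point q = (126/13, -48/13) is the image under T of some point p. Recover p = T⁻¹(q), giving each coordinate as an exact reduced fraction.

p = (-4, 0)

T1 = [-5/13 -12/13 0; 12/13 -5/13 0; 0 0 1]
T2·T1 = [-15/26 -18/13 0; 12/13 -5/13 0; 0 0 1]
T3·…·T1 = [-63/26 -8/13 0; 12/13 -5/13 0; 0 0 1]
det M = 3/2; M⁻¹ = [-10/39 16/39 0; -8/13 -21/13 0; 0 0 1]
M⁻¹ · (126/13, -48/13)ᵀ = (-4, 0)ᵀ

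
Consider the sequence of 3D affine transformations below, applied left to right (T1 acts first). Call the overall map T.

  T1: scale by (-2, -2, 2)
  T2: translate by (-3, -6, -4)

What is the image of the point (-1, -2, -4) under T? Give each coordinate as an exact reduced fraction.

T(p) = (-1, -2, -12)

T1 scale by (-2, -2, 2): (-1, -2, -4) → (2, 4, -8)
T2 translate by (-3, -6, -4): (2, 4, -8) → (-1, -2, -12)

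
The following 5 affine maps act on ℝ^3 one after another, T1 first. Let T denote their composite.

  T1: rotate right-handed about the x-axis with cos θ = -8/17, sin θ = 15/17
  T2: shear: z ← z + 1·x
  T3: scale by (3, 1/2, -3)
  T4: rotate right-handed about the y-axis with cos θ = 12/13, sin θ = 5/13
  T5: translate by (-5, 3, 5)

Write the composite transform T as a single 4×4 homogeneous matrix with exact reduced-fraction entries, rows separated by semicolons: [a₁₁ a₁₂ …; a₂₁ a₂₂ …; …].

T1 = [1 0 0 0; 0 -8/17 -15/17 0; 0 15/17 -8/17 0; 0 0 0 1]
T2·T1 = [1 0 0 0; 0 -8/17 -15/17 0; 1 15/17 -8/17 0; 0 0 0 1]
T3·…·T1 = [3 0 0 0; 0 -4/17 -15/34 0; -3 -45/17 24/17 0; 0 0 0 1]
T4·…·T1 = [21/13 -225/221 120/221 0; 0 -4/17 -15/34 0; -51/13 -540/221 288/221 0; 0 0 0 1]
T5·…·T1 = [21/13 -225/221 120/221 -5; 0 -4/17 -15/34 3; -51/13 -540/221 288/221 5; 0 0 0 1]

T = [21/13 -225/221 120/221 -5; 0 -4/17 -15/34 3; -51/13 -540/221 288/221 5; 0 0 0 1]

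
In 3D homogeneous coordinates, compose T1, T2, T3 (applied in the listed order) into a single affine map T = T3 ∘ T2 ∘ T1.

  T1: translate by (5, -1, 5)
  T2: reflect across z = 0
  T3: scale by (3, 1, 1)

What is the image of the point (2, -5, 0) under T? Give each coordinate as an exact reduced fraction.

T1 translate by (5, -1, 5): (2, -5, 0) → (7, -6, 5)
T2 reflect across z = 0: (7, -6, 5) → (7, -6, -5)
T3 scale by (3, 1, 1): (7, -6, -5) → (21, -6, -5)

T(p) = (21, -6, -5)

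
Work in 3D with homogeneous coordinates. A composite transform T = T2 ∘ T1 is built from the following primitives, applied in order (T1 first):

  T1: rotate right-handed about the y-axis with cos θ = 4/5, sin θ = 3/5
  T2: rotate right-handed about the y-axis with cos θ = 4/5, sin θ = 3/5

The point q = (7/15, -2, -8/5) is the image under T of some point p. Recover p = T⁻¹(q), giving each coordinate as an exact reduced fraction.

T1 = [4/5 0 3/5 0; 0 1 0 0; -3/5 0 4/5 0; 0 0 0 1]
T2·T1 = [7/25 0 24/25 0; 0 1 0 0; -24/25 0 7/25 0; 0 0 0 1]
det M = 1; M⁻¹ = [7/25 0 -24/25 0; 0 1 0 0; 24/25 0 7/25 0; 0 0 0 1]
M⁻¹ · (7/15, -2, -8/5)ᵀ = (5/3, -2, 0)ᵀ

p = (5/3, -2, 0)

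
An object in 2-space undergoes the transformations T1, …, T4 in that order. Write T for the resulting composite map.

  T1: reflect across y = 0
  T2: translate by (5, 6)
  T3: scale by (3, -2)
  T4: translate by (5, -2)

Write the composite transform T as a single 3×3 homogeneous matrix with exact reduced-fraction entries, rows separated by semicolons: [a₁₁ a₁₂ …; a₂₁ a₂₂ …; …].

T1 = [1 0 0; 0 -1 0; 0 0 1]
T2·T1 = [1 0 5; 0 -1 6; 0 0 1]
T3·…·T1 = [3 0 15; 0 2 -12; 0 0 1]
T4·…·T1 = [3 0 20; 0 2 -14; 0 0 1]

T = [3 0 20; 0 2 -14; 0 0 1]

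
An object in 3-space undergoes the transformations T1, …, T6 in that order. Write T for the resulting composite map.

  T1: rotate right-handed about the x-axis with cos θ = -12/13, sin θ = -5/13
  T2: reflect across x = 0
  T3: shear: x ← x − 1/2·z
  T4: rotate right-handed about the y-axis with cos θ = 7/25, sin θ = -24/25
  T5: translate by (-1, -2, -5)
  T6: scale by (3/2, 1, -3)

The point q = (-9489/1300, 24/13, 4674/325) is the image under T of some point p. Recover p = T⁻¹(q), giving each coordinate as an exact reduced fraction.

p = (-1, -5, -2)

T1 = [1 0 0 0; 0 -12/13 5/13 0; 0 -5/13 -12/13 0; 0 0 0 1]
T2·T1 = [-1 0 0 0; 0 -12/13 5/13 0; 0 -5/13 -12/13 0; 0 0 0 1]
T3·…·T1 = [-1 5/26 6/13 0; 0 -12/13 5/13 0; 0 -5/13 -12/13 0; 0 0 0 1]
T4·…·T1 = [-7/25 11/26 66/65 0; 0 -12/13 5/13 0; -24/25 1/13 12/65 0; 0 0 0 1]
T5·…·T1 = [-7/25 11/26 66/65 -1; 0 -12/13 5/13 -2; -24/25 1/13 12/65 -5; 0 0 0 1]
T6·…·T1 = [-21/50 33/52 99/65 -3/2; 0 -12/13 5/13 -2; 72/25 -3/13 -36/65 15; 0 0 0 1]
det M = 9/2; M⁻¹ = [2/15 0 11/30 -53/10; 16/65 -12/13 7/195 -131/65; 192/325 5/13 28/325 118/325; 0 0 0 1]
M⁻¹ · (-9489/1300, 24/13, 4674/325)ᵀ = (-1, -5, -2)ᵀ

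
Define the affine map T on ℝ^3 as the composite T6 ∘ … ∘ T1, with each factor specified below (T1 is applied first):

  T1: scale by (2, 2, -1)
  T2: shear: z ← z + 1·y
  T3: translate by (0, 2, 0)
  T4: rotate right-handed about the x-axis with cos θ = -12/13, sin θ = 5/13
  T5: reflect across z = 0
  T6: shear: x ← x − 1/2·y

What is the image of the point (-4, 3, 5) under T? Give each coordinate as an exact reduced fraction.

T(p) = (-107/26, -101/13, -28/13)

T1 scale by (2, 2, -1): (-4, 3, 5) → (-8, 6, -5)
T2 shear: z ← z + 1·y: (-8, 6, -5) → (-8, 6, 1)
T3 translate by (0, 2, 0): (-8, 6, 1) → (-8, 8, 1)
T4 rotate right-handed about the x-axis with cos θ = -12/13, sin θ = 5/13: (-8, 8, 1) → (-8, -101/13, 28/13)
T5 reflect across z = 0: (-8, -101/13, 28/13) → (-8, -101/13, -28/13)
T6 shear: x ← x − 1/2·y: (-8, -101/13, -28/13) → (-107/26, -101/13, -28/13)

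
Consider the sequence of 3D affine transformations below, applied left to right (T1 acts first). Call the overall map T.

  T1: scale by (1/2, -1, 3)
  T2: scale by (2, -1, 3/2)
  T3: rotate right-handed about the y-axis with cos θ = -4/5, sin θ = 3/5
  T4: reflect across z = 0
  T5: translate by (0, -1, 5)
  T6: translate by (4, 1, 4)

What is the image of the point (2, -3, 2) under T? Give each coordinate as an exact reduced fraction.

T(p) = (39/5, -3, 87/5)

T1 scale by (1/2, -1, 3): (2, -3, 2) → (1, 3, 6)
T2 scale by (2, -1, 3/2): (1, 3, 6) → (2, -3, 9)
T3 rotate right-handed about the y-axis with cos θ = -4/5, sin θ = 3/5: (2, -3, 9) → (19/5, -3, -42/5)
T4 reflect across z = 0: (19/5, -3, -42/5) → (19/5, -3, 42/5)
T5 translate by (0, -1, 5): (19/5, -3, 42/5) → (19/5, -4, 67/5)
T6 translate by (4, 1, 4): (19/5, -4, 67/5) → (39/5, -3, 87/5)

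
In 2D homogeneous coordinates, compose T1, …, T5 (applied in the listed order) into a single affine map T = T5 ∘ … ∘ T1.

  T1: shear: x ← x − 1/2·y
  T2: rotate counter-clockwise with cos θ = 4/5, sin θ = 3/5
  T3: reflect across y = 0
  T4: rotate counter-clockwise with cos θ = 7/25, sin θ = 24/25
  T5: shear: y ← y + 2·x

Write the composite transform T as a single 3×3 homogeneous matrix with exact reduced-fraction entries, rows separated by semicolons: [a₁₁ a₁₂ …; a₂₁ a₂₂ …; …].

T = [4/5 1/5 0; 11/5 -7/10 0; 0 0 1]

T1 = [1 -1/2 0; 0 1 0; 0 0 1]
T2·T1 = [4/5 -1 0; 3/5 1/2 0; 0 0 1]
T3·…·T1 = [4/5 -1 0; -3/5 -1/2 0; 0 0 1]
T4·…·T1 = [4/5 1/5 0; 3/5 -11/10 0; 0 0 1]
T5·…·T1 = [4/5 1/5 0; 11/5 -7/10 0; 0 0 1]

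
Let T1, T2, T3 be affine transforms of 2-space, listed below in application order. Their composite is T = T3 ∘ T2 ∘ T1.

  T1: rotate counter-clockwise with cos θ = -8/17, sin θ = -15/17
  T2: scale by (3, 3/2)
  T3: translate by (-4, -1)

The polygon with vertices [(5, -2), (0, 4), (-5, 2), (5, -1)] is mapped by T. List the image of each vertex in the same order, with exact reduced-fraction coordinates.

image vertices: (-278/17, -211/34), (112/17, -65/17), (142/17, 143/34), (-233/17, -235/34)

T1 rotate counter-clockwise with cos θ = -8/17, sin θ = -15/17: (5, -2) → (-70/17, -59/17); (0, 4) → (60/17, -32/17); (-5, 2) → (70/17, 59/17); (5, -1) → (-55/17, -67/17)
T2 scale by (3, 3/2): (-70/17, -59/17) → (-210/17, -177/34); (60/17, -32/17) → (180/17, -48/17); (70/17, 59/17) → (210/17, 177/34); (-55/17, -67/17) → (-165/17, -201/34)
T3 translate by (-4, -1): (-210/17, -177/34) → (-278/17, -211/34); (180/17, -48/17) → (112/17, -65/17); (210/17, 177/34) → (142/17, 143/34); (-165/17, -201/34) → (-233/17, -235/34)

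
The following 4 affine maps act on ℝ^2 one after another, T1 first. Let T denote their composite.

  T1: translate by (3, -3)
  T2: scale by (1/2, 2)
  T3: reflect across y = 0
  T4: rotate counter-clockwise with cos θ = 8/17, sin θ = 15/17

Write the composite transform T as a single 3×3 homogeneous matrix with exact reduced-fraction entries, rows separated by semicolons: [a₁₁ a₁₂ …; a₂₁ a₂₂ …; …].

T1 = [1 0 3; 0 1 -3; 0 0 1]
T2·T1 = [1/2 0 3/2; 0 2 -6; 0 0 1]
T3·…·T1 = [1/2 0 3/2; 0 -2 6; 0 0 1]
T4·…·T1 = [4/17 30/17 -78/17; 15/34 -16/17 141/34; 0 0 1]

T = [4/17 30/17 -78/17; 15/34 -16/17 141/34; 0 0 1]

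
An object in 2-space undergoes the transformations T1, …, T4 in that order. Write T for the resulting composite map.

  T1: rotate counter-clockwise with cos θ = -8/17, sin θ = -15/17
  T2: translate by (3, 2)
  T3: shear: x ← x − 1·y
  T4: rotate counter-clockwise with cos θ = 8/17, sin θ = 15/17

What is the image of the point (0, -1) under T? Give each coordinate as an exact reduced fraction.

T1 rotate counter-clockwise with cos θ = -8/17, sin θ = -15/17: (0, -1) → (-15/17, 8/17)
T2 translate by (3, 2): (-15/17, 8/17) → (36/17, 42/17)
T3 shear: x ← x − 1·y: (36/17, 42/17) → (-6/17, 42/17)
T4 rotate counter-clockwise with cos θ = 8/17, sin θ = 15/17: (-6/17, 42/17) → (-678/289, 246/289)

T(p) = (-678/289, 246/289)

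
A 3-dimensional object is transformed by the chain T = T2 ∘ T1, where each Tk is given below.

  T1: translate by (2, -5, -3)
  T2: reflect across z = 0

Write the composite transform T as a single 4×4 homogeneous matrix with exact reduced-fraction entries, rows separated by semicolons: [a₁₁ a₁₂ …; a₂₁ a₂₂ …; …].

T1 = [1 0 0 2; 0 1 0 -5; 0 0 1 -3; 0 0 0 1]
T2·T1 = [1 0 0 2; 0 1 0 -5; 0 0 -1 3; 0 0 0 1]

T = [1 0 0 2; 0 1 0 -5; 0 0 -1 3; 0 0 0 1]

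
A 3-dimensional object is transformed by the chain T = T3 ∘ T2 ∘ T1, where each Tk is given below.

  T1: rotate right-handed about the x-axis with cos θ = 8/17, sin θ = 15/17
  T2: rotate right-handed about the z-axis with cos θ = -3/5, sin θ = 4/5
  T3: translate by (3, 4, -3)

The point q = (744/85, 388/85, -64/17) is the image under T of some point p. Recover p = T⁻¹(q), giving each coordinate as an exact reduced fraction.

p = (-3, -3, 4)

T1 = [1 0 0 0; 0 8/17 -15/17 0; 0 15/17 8/17 0; 0 0 0 1]
T2·T1 = [-3/5 -32/85 12/17 0; 4/5 -24/85 9/17 0; 0 15/17 8/17 0; 0 0 0 1]
T3·…·T1 = [-3/5 -32/85 12/17 3; 4/5 -24/85 9/17 4; 0 15/17 8/17 -3; 0 0 0 1]
det M = 1; M⁻¹ = [-3/5 4/5 0 -7/5; -32/85 -24/85 15/17 417/85; 12/17 9/17 8/17 -48/17; 0 0 0 1]
M⁻¹ · (744/85, 388/85, -64/17)ᵀ = (-3, -3, 4)ᵀ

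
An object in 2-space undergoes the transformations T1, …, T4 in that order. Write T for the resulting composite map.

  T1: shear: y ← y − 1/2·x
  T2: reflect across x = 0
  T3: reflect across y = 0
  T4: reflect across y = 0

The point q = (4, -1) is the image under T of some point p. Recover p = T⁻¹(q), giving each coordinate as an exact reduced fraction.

T1 = [1 0 0; -1/2 1 0; 0 0 1]
T2·T1 = [-1 0 0; -1/2 1 0; 0 0 1]
T3·…·T1 = [-1 0 0; 1/2 -1 0; 0 0 1]
T4·…·T1 = [-1 0 0; -1/2 1 0; 0 0 1]
det M = -1; M⁻¹ = [-1 0 0; -1/2 1 0; 0 0 1]
M⁻¹ · (4, -1)ᵀ = (-4, -3)ᵀ

p = (-4, -3)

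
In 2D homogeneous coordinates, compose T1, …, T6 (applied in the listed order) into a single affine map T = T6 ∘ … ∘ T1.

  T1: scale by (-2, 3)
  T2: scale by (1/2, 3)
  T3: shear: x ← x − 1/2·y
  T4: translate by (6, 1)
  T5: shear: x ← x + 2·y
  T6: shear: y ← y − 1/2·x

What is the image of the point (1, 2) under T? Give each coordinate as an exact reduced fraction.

T1 scale by (-2, 3): (1, 2) → (-2, 6)
T2 scale by (1/2, 3): (-2, 6) → (-1, 18)
T3 shear: x ← x − 1/2·y: (-1, 18) → (-10, 18)
T4 translate by (6, 1): (-10, 18) → (-4, 19)
T5 shear: x ← x + 2·y: (-4, 19) → (34, 19)
T6 shear: y ← y − 1/2·x: (34, 19) → (34, 2)

T(p) = (34, 2)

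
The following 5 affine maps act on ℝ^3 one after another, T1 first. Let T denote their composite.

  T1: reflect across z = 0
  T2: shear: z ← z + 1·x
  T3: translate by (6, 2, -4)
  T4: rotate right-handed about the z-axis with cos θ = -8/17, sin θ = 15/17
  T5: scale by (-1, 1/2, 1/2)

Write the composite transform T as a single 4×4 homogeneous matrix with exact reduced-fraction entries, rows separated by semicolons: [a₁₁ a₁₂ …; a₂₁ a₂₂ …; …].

T = [8/17 15/17 0 78/17; 15/34 -4/17 0 37/17; 1/2 0 -1/2 -2; 0 0 0 1]

T1 = [1 0 0 0; 0 1 0 0; 0 0 -1 0; 0 0 0 1]
T2·T1 = [1 0 0 0; 0 1 0 0; 1 0 -1 0; 0 0 0 1]
T3·…·T1 = [1 0 0 6; 0 1 0 2; 1 0 -1 -4; 0 0 0 1]
T4·…·T1 = [-8/17 -15/17 0 -78/17; 15/17 -8/17 0 74/17; 1 0 -1 -4; 0 0 0 1]
T5·…·T1 = [8/17 15/17 0 78/17; 15/34 -4/17 0 37/17; 1/2 0 -1/2 -2; 0 0 0 1]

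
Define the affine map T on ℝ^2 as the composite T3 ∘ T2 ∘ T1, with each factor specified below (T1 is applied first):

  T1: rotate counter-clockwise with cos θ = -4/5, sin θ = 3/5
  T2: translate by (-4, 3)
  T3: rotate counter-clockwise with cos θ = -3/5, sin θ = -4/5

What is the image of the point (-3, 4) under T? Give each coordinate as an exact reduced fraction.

T(p) = (4/5, 22/5)

T1 rotate counter-clockwise with cos θ = -4/5, sin θ = 3/5: (-3, 4) → (0, -5)
T2 translate by (-4, 3): (0, -5) → (-4, -2)
T3 rotate counter-clockwise with cos θ = -3/5, sin θ = -4/5: (-4, -2) → (4/5, 22/5)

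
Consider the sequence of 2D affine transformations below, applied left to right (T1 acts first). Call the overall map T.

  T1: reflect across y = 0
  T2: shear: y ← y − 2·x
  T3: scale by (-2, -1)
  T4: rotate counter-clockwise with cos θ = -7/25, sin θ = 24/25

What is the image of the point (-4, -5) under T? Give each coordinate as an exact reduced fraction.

T(p) = (256/25, 283/25)

T1 reflect across y = 0: (-4, -5) → (-4, 5)
T2 shear: y ← y − 2·x: (-4, 5) → (-4, 13)
T3 scale by (-2, -1): (-4, 13) → (8, -13)
T4 rotate counter-clockwise with cos θ = -7/25, sin θ = 24/25: (8, -13) → (256/25, 283/25)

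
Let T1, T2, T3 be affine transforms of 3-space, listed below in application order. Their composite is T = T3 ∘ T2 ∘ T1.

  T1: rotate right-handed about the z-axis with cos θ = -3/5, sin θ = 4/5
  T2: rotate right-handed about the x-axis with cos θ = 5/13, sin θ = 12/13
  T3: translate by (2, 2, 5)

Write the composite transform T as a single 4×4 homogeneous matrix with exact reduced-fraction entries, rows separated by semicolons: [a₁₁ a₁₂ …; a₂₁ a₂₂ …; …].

T1 = [-3/5 -4/5 0 0; 4/5 -3/5 0 0; 0 0 1 0; 0 0 0 1]
T2·T1 = [-3/5 -4/5 0 0; 4/13 -3/13 -12/13 0; 48/65 -36/65 5/13 0; 0 0 0 1]
T3·…·T1 = [-3/5 -4/5 0 2; 4/13 -3/13 -12/13 2; 48/65 -36/65 5/13 5; 0 0 0 1]

T = [-3/5 -4/5 0 2; 4/13 -3/13 -12/13 2; 48/65 -36/65 5/13 5; 0 0 0 1]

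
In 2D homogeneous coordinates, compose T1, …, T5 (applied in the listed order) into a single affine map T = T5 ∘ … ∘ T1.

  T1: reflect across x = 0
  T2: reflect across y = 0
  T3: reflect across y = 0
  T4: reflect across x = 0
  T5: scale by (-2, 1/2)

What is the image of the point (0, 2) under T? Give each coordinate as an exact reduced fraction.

T(p) = (0, 1)

T1 reflect across x = 0: (0, 2) → (0, 2)
T2 reflect across y = 0: (0, 2) → (0, -2)
T3 reflect across y = 0: (0, -2) → (0, 2)
T4 reflect across x = 0: (0, 2) → (0, 2)
T5 scale by (-2, 1/2): (0, 2) → (0, 1)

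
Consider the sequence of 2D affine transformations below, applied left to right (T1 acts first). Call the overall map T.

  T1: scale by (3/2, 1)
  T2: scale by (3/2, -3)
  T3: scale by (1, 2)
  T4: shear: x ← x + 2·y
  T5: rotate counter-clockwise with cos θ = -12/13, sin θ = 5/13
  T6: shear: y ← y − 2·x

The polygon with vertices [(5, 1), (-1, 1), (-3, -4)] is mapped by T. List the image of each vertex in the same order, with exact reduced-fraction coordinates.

image vertices: (3, -3/4), (201/13, -1605/52), (-615/13, 4593/52)

T1 scale by (3/2, 1): (5, 1) → (15/2, 1); (-1, 1) → (-3/2, 1); (-3, -4) → (-9/2, -4)
T2 scale by (3/2, -3): (15/2, 1) → (45/4, -3); (-3/2, 1) → (-9/4, -3); (-9/2, -4) → (-27/4, 12)
T3 scale by (1, 2): (45/4, -3) → (45/4, -6); (-9/4, -3) → (-9/4, -6); (-27/4, 12) → (-27/4, 24)
T4 shear: x ← x + 2·y: (45/4, -6) → (-3/4, -6); (-9/4, -6) → (-57/4, -6); (-27/4, 24) → (165/4, 24)
T5 rotate counter-clockwise with cos θ = -12/13, sin θ = 5/13: (-3/4, -6) → (3, 21/4); (-57/4, -6) → (201/13, 3/52); (165/4, 24) → (-615/13, -327/52)
T6 shear: y ← y − 2·x: (3, 21/4) → (3, -3/4); (201/13, 3/52) → (201/13, -1605/52); (-615/13, -327/52) → (-615/13, 4593/52)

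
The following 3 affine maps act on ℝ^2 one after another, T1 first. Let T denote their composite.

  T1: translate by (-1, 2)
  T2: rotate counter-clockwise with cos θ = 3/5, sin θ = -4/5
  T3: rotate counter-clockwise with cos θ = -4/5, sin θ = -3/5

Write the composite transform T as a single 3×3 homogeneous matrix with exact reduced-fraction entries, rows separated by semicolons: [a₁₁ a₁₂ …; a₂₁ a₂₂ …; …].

T = [-24/25 -7/25 2/5; 7/25 -24/25 -11/5; 0 0 1]

T1 = [1 0 -1; 0 1 2; 0 0 1]
T2·T1 = [3/5 4/5 1; -4/5 3/5 2; 0 0 1]
T3·…·T1 = [-24/25 -7/25 2/5; 7/25 -24/25 -11/5; 0 0 1]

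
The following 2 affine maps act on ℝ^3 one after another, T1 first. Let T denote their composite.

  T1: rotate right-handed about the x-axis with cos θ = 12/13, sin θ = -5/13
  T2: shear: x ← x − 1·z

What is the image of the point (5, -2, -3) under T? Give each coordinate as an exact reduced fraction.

T1 rotate right-handed about the x-axis with cos θ = 12/13, sin θ = -5/13: (5, -2, -3) → (5, -3, -2)
T2 shear: x ← x − 1·z: (5, -3, -2) → (7, -3, -2)

T(p) = (7, -3, -2)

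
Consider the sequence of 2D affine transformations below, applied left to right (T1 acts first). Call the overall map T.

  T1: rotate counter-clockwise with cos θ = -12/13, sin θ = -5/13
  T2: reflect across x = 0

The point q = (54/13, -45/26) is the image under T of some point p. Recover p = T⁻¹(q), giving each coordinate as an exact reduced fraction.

T1 = [-12/13 5/13 0; -5/13 -12/13 0; 0 0 1]
T2·T1 = [12/13 -5/13 0; -5/13 -12/13 0; 0 0 1]
det M = -1; M⁻¹ = [12/13 -5/13 0; -5/13 -12/13 0; 0 0 1]
M⁻¹ · (54/13, -45/26)ᵀ = (9/2, 0)ᵀ

p = (9/2, 0)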